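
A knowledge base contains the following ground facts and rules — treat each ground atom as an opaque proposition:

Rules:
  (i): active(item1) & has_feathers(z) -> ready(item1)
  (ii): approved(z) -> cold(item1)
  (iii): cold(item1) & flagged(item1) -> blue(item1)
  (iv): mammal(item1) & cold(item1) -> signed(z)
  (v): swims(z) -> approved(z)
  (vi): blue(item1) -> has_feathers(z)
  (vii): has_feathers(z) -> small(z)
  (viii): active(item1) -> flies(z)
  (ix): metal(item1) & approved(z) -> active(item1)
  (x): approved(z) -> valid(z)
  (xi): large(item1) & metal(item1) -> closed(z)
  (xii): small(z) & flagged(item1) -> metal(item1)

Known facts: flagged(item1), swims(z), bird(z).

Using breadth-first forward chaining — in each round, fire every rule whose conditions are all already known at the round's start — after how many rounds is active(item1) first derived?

7

Round 1 fires (v), giving approved(z).
Round 2 fires (ii), (x), giving cold(item1), valid(z).
Round 3 fires (iii), giving blue(item1).
Round 4 fires (vi), giving has_feathers(z).
Round 5 fires (vii), giving small(z).
Round 6 fires (xii), giving metal(item1).
Round 7 fires (ix), giving active(item1).
active(item1) first appears in round 7.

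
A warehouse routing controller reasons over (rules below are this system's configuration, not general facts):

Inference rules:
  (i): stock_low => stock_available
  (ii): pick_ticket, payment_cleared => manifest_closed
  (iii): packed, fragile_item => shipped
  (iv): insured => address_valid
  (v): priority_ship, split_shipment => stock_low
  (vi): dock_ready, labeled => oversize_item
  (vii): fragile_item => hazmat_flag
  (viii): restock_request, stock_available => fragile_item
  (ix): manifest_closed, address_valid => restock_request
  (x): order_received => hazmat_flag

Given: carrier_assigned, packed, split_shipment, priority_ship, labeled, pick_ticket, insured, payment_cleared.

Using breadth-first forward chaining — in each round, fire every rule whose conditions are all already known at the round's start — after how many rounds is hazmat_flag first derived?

Round 1: (ii) [pick_ticket, payment_cleared => manifest_closed]; (iv) [insured => address_valid]; (v) [priority_ship, split_shipment => stock_low]. Adds manifest_closed, address_valid, stock_low.
Round 2: (i) [stock_low => stock_available]; (ix) [manifest_closed, address_valid => restock_request]. Adds stock_available, restock_request.
Round 3: (viii) [restock_request, stock_available => fragile_item]. Adds fragile_item.
Round 4: (iii) [packed, fragile_item => shipped]; (vii) [fragile_item => hazmat_flag]. Adds shipped, hazmat_flag.
hazmat_flag first appears in round 4.

4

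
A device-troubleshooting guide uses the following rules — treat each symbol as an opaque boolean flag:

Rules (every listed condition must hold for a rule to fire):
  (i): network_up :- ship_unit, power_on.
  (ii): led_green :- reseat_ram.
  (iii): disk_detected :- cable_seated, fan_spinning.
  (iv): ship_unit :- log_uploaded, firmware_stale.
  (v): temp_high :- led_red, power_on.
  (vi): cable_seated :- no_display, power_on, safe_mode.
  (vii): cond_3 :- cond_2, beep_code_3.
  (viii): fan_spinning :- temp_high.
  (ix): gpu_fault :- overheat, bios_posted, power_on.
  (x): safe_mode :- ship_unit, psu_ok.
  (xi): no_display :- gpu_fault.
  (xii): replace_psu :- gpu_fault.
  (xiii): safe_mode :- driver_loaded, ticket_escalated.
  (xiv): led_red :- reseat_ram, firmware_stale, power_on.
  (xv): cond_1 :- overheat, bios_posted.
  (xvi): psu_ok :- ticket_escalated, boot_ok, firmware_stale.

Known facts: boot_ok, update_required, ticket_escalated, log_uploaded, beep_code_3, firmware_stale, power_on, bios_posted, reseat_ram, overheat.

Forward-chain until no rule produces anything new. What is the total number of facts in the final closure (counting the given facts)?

Round 1 — (ii), (iv), (ix), (xiv), (xv), (xvi), derive led_green, ship_unit, gpu_fault, led_red, cond_1, psu_ok.
Round 2 — (i), (v), (x), (xi), (xii), derive network_up, temp_high, safe_mode, no_display, replace_psu.
Round 3 — (vi), (viii), derive cable_seated, fan_spinning.
Round 4 — (iii), derive disk_detected.
Closure: {beep_code_3, bios_posted, boot_ok, cable_seated, cond_1, disk_detected, fan_spinning, firmware_stale, gpu_fault, led_green, led_red, log_uploaded, network_up, no_display, overheat, power_on, psu_ok, replace_psu, reseat_ram, safe_mode, ship_unit, temp_high, ticket_escalated, update_required} — 24 facts.

24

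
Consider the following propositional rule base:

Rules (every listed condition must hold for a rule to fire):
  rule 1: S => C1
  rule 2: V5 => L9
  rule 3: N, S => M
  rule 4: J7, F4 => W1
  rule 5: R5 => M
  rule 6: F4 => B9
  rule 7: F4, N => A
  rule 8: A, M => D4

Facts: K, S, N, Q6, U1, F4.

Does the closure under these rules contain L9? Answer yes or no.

no

[1] rule 1 [S => C1]; rule 3 [N, S => M]; rule 6 [F4 => B9]; rule 7 [F4, N => A]. ⇒ new: C1, M, B9, A.
[2] rule 8 [A, M => D4]. ⇒ new: D4.
Fixed point reached. L9 is concluded only by rule 2; rule 2 needs V5 (never derived).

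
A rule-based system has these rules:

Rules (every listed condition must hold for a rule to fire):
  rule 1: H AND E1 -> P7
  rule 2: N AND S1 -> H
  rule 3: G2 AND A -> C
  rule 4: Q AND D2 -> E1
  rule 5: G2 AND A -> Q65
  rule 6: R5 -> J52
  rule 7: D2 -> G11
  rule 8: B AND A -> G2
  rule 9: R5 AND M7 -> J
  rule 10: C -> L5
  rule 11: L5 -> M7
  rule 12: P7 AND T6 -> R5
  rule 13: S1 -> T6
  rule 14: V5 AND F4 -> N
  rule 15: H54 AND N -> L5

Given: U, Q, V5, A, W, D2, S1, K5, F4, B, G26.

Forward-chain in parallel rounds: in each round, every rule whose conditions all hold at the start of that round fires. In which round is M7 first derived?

4

Round 1 — rule 4, rule 7, rule 8, rule 13, rule 14, derive E1, G11, G2, T6, N.
Round 2 — rule 2, rule 3, rule 5, derive H, C, Q65.
Round 3 — rule 1, rule 10, derive P7, L5.
Round 4 — rule 11, rule 12, derive M7, R5.
M7 first appears in round 4.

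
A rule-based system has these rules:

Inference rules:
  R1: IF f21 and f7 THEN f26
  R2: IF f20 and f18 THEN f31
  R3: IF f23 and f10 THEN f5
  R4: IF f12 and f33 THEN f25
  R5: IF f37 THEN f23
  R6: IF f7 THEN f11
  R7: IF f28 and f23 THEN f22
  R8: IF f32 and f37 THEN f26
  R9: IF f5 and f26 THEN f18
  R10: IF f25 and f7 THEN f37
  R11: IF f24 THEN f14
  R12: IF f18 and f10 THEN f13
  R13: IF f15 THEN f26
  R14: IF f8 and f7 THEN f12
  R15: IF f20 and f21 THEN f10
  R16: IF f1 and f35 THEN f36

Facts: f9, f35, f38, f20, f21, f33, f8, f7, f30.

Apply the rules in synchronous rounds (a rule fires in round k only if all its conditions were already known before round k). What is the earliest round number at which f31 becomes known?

7

Round 1 fires R1, R6, R14, R15, giving f26, f11, f12, f10.
Round 2 fires R4, giving f25.
Round 3 fires R10, giving f37.
Round 4 fires R5, giving f23.
Round 5 fires R3, giving f5.
Round 6 fires R9, giving f18.
Round 7 fires R2, R12, giving f31, f13.
f31 first appears in round 7.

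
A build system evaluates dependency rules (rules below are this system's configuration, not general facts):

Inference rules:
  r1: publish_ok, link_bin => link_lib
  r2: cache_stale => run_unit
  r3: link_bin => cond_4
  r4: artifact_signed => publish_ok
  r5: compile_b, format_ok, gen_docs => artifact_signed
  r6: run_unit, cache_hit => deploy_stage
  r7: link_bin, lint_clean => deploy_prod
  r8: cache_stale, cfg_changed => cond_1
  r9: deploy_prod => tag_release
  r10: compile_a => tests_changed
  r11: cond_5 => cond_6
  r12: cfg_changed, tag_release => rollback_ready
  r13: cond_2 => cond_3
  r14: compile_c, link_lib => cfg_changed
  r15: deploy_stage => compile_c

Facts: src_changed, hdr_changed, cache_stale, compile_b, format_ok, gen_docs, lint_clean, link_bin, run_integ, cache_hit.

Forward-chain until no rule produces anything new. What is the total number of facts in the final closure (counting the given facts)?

Round 1 — r2, r3, r5, r7, derive run_unit, cond_4, artifact_signed, deploy_prod.
Round 2 — r4, r6, r9, derive publish_ok, deploy_stage, tag_release.
Round 3 — r1, r15, derive link_lib, compile_c.
Round 4 — r14, derive cfg_changed.
Round 5 — r8, r12, derive cond_1, rollback_ready.
Closure: {artifact_signed, cache_hit, cache_stale, cfg_changed, compile_b, compile_c, cond_1, cond_4, deploy_prod, deploy_stage, format_ok, gen_docs, hdr_changed, link_bin, link_lib, lint_clean, publish_ok, rollback_ready, run_integ, run_unit, src_changed, tag_release} — 22 facts.

22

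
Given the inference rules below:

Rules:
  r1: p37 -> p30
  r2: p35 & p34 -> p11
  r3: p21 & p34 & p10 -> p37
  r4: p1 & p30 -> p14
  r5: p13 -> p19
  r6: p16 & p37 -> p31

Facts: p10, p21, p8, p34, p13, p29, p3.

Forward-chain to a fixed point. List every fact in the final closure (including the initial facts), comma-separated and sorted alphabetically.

[1] r3 [p21 & p34 & p10 -> p37]; r5 [p13 -> p19]. ⇒ new: p37, p19.
[2] r1 [p37 -> p30]. ⇒ new: p30.

p10, p13, p19, p21, p29, p3, p30, p34, p37, p8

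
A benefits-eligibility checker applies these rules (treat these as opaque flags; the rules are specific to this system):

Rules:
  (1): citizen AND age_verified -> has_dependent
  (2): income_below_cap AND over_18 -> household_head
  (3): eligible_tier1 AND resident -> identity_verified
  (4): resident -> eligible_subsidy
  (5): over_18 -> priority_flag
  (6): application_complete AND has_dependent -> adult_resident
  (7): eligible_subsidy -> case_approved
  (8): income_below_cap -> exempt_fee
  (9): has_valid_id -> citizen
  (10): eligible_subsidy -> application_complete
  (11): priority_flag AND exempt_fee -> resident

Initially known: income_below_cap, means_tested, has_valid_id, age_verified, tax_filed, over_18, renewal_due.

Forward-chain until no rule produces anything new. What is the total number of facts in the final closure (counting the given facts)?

17

Round 1: (2) [income_below_cap AND over_18 -> household_head]; (5) [over_18 -> priority_flag]; (8) [income_below_cap -> exempt_fee]; (9) [has_valid_id -> citizen]. New: household_head, priority_flag, exempt_fee, citizen.
Round 2: (1) [citizen AND age_verified -> has_dependent]; (11) [priority_flag AND exempt_fee -> resident]. New: has_dependent, resident.
Round 3: (4) [resident -> eligible_subsidy]. New: eligible_subsidy.
Round 4: (7) [eligible_subsidy -> case_approved]; (10) [eligible_subsidy -> application_complete]. New: case_approved, application_complete.
Round 5: (6) [application_complete AND has_dependent -> adult_resident]. New: adult_resident.
Closure: {adult_resident, age_verified, application_complete, case_approved, citizen, eligible_subsidy, exempt_fee, has_dependent, has_valid_id, household_head, income_below_cap, means_tested, over_18, priority_flag, renewal_due, resident, tax_filed} — 17 facts.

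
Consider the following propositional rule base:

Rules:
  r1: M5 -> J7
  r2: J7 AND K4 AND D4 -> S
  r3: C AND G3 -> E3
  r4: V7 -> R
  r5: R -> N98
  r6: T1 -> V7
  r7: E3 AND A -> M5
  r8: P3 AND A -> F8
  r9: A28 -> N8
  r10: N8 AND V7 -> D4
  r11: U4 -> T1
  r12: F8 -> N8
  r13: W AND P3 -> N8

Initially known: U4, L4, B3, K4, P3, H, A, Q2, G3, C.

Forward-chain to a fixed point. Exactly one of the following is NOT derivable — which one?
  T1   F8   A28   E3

A28

Round 1: r3 [C AND G3 -> E3]; r8 [P3 AND A -> F8]; r11 [U4 -> T1]. New: E3, F8, T1.
Round 2: r6 [T1 -> V7]; r7 [E3 AND A -> M5]; r12 [F8 -> N8]. New: V7, M5, N8.
Round 3: r1 [M5 -> J7]; r4 [V7 -> R]; r10 [N8 AND V7 -> D4]. New: J7, R, D4.
Round 4: r2 [J7 AND K4 AND D4 -> S]; r5 [R -> N98]. New: S, N98.
Derived: F8 (round 1), T1 (round 1), E3 (round 1). A28 never appears in any round.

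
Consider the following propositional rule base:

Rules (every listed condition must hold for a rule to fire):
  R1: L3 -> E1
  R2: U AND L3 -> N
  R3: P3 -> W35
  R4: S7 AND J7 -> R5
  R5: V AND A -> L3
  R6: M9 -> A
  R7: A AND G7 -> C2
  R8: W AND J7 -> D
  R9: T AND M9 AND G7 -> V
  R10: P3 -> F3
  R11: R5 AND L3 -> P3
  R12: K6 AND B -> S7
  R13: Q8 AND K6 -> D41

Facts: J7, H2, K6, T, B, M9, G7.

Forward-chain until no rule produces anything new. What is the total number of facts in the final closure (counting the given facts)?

17

Round 1 fires R6, R9, R12, giving A, V, S7.
Round 2 fires R4, R5, R7, giving R5, L3, C2.
Round 3 fires R1, R11, giving E1, P3.
Round 4 fires R3, R10, giving W35, F3.
Closure: {A, B, C2, E1, F3, G7, H2, J7, K6, L3, M9, P3, R5, S7, T, V, W35} — 17 facts.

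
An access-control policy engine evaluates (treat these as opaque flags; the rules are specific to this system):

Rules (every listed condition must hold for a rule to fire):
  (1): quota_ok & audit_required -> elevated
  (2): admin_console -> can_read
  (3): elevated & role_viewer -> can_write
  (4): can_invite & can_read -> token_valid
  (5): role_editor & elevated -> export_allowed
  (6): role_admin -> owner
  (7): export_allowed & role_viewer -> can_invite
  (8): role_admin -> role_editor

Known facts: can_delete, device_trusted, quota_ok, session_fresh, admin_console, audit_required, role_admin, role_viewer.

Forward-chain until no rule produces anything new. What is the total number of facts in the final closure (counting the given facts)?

Round 1 fires (1), (2), (6), (8), giving elevated, can_read, owner, role_editor.
Round 2 fires (3), (5), giving can_write, export_allowed.
Round 3 fires (7), giving can_invite.
Round 4 fires (4), giving token_valid.
Closure: {admin_console, audit_required, can_delete, can_invite, can_read, can_write, device_trusted, elevated, export_allowed, owner, quota_ok, role_admin, role_editor, role_viewer, session_fresh, token_valid} — 16 facts.

16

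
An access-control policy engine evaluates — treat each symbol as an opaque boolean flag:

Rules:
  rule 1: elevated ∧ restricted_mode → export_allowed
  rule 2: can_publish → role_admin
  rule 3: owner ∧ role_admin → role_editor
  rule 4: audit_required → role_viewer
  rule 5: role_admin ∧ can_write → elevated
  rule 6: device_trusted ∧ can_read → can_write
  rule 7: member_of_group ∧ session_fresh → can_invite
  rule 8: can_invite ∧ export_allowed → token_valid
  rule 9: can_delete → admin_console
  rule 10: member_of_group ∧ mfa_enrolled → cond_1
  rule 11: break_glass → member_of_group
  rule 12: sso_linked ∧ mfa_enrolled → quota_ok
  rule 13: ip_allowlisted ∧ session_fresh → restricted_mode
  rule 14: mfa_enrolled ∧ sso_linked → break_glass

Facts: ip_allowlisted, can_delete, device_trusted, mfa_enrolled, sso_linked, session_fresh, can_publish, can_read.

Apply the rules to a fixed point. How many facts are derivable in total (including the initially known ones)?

Round 1 — rule 2, rule 6, rule 9, rule 12, rule 13, rule 14, derive role_admin, can_write, admin_console, quota_ok, restricted_mode, break_glass.
Round 2 — rule 5, rule 11, derive elevated, member_of_group.
Round 3 — rule 1, rule 7, rule 10, derive export_allowed, can_invite, cond_1.
Round 4 — rule 8, derive token_valid.
Closure: {admin_console, break_glass, can_delete, can_invite, can_publish, can_read, can_write, cond_1, device_trusted, elevated, export_allowed, ip_allowlisted, member_of_group, mfa_enrolled, quota_ok, restricted_mode, role_admin, session_fresh, sso_linked, token_valid} — 20 facts.

20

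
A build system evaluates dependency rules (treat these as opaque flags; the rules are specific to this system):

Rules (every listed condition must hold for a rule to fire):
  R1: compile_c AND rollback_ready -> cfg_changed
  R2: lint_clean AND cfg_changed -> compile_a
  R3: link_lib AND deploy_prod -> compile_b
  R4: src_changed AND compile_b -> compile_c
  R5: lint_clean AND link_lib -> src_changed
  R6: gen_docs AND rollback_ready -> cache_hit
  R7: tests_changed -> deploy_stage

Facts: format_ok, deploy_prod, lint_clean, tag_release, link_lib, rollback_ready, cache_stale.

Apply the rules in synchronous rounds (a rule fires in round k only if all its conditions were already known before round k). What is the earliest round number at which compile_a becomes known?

4

Round 1: R3 [link_lib AND deploy_prod -> compile_b]; R5 [lint_clean AND link_lib -> src_changed]. Adds compile_b, src_changed.
Round 2: R4 [src_changed AND compile_b -> compile_c]. Adds compile_c.
Round 3: R1 [compile_c AND rollback_ready -> cfg_changed]. Adds cfg_changed.
Round 4: R2 [lint_clean AND cfg_changed -> compile_a]. Adds compile_a.
compile_a first appears in round 4.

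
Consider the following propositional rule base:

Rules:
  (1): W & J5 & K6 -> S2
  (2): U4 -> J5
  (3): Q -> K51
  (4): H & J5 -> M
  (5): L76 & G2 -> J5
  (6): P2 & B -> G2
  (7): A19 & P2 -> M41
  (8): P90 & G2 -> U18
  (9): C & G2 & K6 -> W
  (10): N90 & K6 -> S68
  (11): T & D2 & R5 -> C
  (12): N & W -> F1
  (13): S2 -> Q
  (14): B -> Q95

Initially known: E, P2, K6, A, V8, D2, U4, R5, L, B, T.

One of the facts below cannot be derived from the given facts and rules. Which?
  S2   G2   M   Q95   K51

M

Round 1: (2) [U4 -> J5]; (6) [P2 & B -> G2]; (11) [T & D2 & R5 -> C]; (14) [B -> Q95]. New: J5, G2, C, Q95.
Round 2: (9) [C & G2 & K6 -> W]. New: W.
Round 3: (1) [W & J5 & K6 -> S2]. New: S2.
Round 4: (13) [S2 -> Q]. New: Q.
Round 5: (3) [Q -> K51]. New: K51.
Derived: G2 (round 1), K51 (round 5), Q95 (round 1), S2 (round 3). M never appears in any round.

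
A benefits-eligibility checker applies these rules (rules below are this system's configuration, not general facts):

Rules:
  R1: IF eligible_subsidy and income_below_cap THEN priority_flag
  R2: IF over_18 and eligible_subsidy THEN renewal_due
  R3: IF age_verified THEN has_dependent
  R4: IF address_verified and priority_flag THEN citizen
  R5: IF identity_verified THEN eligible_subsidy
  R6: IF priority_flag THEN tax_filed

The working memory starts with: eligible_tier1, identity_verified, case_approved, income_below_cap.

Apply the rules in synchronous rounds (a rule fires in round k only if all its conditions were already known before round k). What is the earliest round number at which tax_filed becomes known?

3

[1] R5 [IF identity_verified THEN eligible_subsidy]. ⇒ new: eligible_subsidy.
[2] R1 [IF eligible_subsidy and income_below_cap THEN priority_flag]. ⇒ new: priority_flag.
[3] R6 [IF priority_flag THEN tax_filed]. ⇒ new: tax_filed.
tax_filed first appears in round 3.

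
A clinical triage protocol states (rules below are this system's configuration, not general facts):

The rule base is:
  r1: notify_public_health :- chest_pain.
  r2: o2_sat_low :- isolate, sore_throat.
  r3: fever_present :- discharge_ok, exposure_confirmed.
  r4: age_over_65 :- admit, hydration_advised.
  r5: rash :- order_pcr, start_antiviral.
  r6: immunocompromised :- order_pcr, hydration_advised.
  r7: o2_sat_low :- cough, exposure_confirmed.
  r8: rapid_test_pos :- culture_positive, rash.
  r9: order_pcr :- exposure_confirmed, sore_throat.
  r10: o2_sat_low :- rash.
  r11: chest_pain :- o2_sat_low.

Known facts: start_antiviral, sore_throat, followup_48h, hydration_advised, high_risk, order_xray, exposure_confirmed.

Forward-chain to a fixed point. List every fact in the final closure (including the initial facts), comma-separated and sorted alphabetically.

Round 1 fires r9, giving order_pcr.
Round 2 fires r5, r6, giving rash, immunocompromised.
Round 3 fires r10, giving o2_sat_low.
Round 4 fires r11, giving chest_pain.
Round 5 fires r1, giving notify_public_health.

chest_pain, exposure_confirmed, followup_48h, high_risk, hydration_advised, immunocompromised, notify_public_health, o2_sat_low, order_pcr, order_xray, rash, sore_throat, start_antiviral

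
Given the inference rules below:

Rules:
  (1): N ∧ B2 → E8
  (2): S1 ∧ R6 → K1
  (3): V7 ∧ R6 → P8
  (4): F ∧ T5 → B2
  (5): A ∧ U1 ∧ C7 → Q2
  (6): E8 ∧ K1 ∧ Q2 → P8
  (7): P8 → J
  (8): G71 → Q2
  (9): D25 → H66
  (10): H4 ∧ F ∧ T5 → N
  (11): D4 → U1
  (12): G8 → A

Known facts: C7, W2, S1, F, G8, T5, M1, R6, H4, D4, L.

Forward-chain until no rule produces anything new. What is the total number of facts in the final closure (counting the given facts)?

20

Round 1 fires (2), (4), (10), (11), (12), giving K1, B2, N, U1, A.
Round 2 fires (1), (5), giving E8, Q2.
Round 3 fires (6), giving P8.
Round 4 fires (7), giving J.
Closure: {A, B2, C7, D4, E8, F, G8, H4, J, K1, L, M1, N, P8, Q2, R6, S1, T5, U1, W2} — 20 facts.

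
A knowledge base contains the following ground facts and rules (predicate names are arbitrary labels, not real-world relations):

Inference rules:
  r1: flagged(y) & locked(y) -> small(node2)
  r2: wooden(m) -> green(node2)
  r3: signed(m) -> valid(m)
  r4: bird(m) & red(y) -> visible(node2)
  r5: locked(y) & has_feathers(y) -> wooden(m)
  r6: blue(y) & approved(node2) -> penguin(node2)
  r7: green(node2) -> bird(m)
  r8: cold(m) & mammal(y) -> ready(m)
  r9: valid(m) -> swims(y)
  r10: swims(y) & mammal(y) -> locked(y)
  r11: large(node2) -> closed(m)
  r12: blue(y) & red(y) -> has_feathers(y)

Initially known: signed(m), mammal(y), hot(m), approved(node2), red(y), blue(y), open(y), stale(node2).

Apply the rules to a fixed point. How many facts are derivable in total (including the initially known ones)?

[1] r3 [signed(m) -> valid(m)]; r6 [blue(y) & approved(node2) -> penguin(node2)]; r12 [blue(y) & red(y) -> has_feathers(y)]. ⇒ new: valid(m), penguin(node2), has_feathers(y).
[2] r9 [valid(m) -> swims(y)]. ⇒ new: swims(y).
[3] r10 [swims(y) & mammal(y) -> locked(y)]. ⇒ new: locked(y).
[4] r5 [locked(y) & has_feathers(y) -> wooden(m)]. ⇒ new: wooden(m).
[5] r2 [wooden(m) -> green(node2)]. ⇒ new: green(node2).
[6] r7 [green(node2) -> bird(m)]. ⇒ new: bird(m).
[7] r4 [bird(m) & red(y) -> visible(node2)]. ⇒ new: visible(node2).
Closure: {approved(node2), bird(m), blue(y), green(node2), has_feathers(y), hot(m), locked(y), mammal(y), open(y), penguin(node2), red(y), signed(m), stale(node2), swims(y), valid(m), visible(node2), wooden(m)} — 17 facts.

17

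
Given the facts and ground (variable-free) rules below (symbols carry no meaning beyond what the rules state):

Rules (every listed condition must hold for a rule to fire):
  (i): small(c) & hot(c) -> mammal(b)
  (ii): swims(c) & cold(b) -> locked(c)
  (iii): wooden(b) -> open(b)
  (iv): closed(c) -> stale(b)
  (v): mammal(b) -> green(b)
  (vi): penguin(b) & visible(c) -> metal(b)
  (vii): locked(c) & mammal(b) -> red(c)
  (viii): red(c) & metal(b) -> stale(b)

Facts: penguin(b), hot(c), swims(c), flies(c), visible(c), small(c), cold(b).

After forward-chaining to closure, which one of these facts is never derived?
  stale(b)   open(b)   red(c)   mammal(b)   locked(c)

open(b)

Round 1: (i) [small(c) & hot(c) -> mammal(b)]; (ii) [swims(c) & cold(b) -> locked(c)]; (vi) [penguin(b) & visible(c) -> metal(b)]. New: mammal(b), locked(c), metal(b).
Round 2: (v) [mammal(b) -> green(b)]; (vii) [locked(c) & mammal(b) -> red(c)]. New: green(b), red(c).
Round 3: (viii) [red(c) & metal(b) -> stale(b)]. New: stale(b).
Derived: locked(c) (round 1), mammal(b) (round 1), stale(b) (round 3), red(c) (round 2). open(b) never appears in any round.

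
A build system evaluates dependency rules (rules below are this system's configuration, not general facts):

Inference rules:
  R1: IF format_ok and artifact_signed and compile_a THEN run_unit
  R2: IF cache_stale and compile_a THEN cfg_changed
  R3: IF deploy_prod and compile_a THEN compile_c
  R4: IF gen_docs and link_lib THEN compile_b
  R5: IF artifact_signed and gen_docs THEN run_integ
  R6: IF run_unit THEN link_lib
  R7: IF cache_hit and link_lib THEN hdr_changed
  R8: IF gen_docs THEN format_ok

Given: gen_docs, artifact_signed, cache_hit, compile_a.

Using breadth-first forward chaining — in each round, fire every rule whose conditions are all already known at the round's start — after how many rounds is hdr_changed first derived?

[1] R5 [IF artifact_signed and gen_docs THEN run_integ]; R8 [IF gen_docs THEN format_ok]. ⇒ new: run_integ, format_ok.
[2] R1 [IF format_ok and artifact_signed and compile_a THEN run_unit]. ⇒ new: run_unit.
[3] R6 [IF run_unit THEN link_lib]. ⇒ new: link_lib.
[4] R4 [IF gen_docs and link_lib THEN compile_b]; R7 [IF cache_hit and link_lib THEN hdr_changed]. ⇒ new: compile_b, hdr_changed.
hdr_changed first appears in round 4.

4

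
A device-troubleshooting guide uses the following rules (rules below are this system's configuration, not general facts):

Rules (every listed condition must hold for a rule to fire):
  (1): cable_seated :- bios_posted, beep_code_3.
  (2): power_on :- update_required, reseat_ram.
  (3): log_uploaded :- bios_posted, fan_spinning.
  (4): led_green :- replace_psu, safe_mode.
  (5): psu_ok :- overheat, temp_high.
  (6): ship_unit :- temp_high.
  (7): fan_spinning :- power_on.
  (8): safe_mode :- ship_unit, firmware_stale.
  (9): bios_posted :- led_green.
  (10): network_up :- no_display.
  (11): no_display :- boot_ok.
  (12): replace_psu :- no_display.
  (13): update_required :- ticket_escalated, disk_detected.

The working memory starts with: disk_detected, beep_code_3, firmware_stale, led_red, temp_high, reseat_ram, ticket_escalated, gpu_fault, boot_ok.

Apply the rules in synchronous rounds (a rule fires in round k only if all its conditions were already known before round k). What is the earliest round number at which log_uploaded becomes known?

[1] (6) [ship_unit :- temp_high.]; (11) [no_display :- boot_ok.]; (13) [update_required :- ticket_escalated, disk_detected.]. ⇒ new: ship_unit, no_display, update_required.
[2] (2) [power_on :- update_required, reseat_ram.]; (8) [safe_mode :- ship_unit, firmware_stale.]; (10) [network_up :- no_display.]; (12) [replace_psu :- no_display.]. ⇒ new: power_on, safe_mode, network_up, replace_psu.
[3] (4) [led_green :- replace_psu, safe_mode.]; (7) [fan_spinning :- power_on.]. ⇒ new: led_green, fan_spinning.
[4] (9) [bios_posted :- led_green.]. ⇒ new: bios_posted.
[5] (1) [cable_seated :- bios_posted, beep_code_3.]; (3) [log_uploaded :- bios_posted, fan_spinning.]. ⇒ new: cable_seated, log_uploaded.
log_uploaded first appears in round 5.

5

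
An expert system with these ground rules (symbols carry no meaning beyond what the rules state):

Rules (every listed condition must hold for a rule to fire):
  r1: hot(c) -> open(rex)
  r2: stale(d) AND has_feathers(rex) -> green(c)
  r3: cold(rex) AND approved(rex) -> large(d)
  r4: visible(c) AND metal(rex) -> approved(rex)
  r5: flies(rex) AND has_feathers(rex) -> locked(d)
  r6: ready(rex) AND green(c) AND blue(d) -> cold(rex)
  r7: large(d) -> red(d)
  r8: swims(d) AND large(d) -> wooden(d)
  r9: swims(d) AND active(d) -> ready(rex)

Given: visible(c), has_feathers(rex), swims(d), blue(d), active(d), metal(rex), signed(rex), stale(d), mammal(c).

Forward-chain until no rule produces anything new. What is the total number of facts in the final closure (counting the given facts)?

Round 1: r2 [stale(d) AND has_feathers(rex) -> green(c)]; r4 [visible(c) AND metal(rex) -> approved(rex)]; r9 [swims(d) AND active(d) -> ready(rex)]. New: green(c), approved(rex), ready(rex).
Round 2: r6 [ready(rex) AND green(c) AND blue(d) -> cold(rex)]. New: cold(rex).
Round 3: r3 [cold(rex) AND approved(rex) -> large(d)]. New: large(d).
Round 4: r7 [large(d) -> red(d)]; r8 [swims(d) AND large(d) -> wooden(d)]. New: red(d), wooden(d).
Closure: {active(d), approved(rex), blue(d), cold(rex), green(c), has_feathers(rex), large(d), mammal(c), metal(rex), ready(rex), red(d), signed(rex), stale(d), swims(d), visible(c), wooden(d)} — 16 facts.

16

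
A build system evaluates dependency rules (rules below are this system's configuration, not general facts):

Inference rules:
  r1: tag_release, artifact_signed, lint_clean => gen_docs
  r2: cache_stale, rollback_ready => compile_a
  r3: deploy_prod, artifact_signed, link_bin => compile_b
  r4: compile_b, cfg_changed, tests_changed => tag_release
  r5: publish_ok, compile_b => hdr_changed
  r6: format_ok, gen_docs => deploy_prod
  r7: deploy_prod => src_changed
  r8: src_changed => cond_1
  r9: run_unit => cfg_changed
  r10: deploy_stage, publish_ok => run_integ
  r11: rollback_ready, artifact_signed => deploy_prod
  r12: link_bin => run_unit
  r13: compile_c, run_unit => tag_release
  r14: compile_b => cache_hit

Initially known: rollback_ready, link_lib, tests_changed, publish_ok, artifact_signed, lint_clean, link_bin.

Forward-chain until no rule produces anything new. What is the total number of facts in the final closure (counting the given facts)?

17

Round 1 — r11, r12, derive deploy_prod, run_unit.
Round 2 — r3, r7, r9, derive compile_b, src_changed, cfg_changed.
Round 3 — r4, r5, r8, r14, derive tag_release, hdr_changed, cond_1, cache_hit.
Round 4 — r1, derive gen_docs.
Closure: {artifact_signed, cache_hit, cfg_changed, compile_b, cond_1, deploy_prod, gen_docs, hdr_changed, link_bin, link_lib, lint_clean, publish_ok, rollback_ready, run_unit, src_changed, tag_release, tests_changed} — 17 facts.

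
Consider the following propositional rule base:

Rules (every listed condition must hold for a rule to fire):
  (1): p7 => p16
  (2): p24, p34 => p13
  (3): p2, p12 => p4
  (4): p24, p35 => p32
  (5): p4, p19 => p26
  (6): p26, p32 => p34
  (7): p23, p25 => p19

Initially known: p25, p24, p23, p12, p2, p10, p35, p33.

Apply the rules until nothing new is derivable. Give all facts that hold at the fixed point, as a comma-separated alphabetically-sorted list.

Round 1 — (3), (4), (7), derive p4, p32, p19.
Round 2 — (5), derive p26.
Round 3 — (6), derive p34.
Round 4 — (2), derive p13.

p10, p12, p13, p19, p2, p23, p24, p25, p26, p32, p33, p34, p35, p4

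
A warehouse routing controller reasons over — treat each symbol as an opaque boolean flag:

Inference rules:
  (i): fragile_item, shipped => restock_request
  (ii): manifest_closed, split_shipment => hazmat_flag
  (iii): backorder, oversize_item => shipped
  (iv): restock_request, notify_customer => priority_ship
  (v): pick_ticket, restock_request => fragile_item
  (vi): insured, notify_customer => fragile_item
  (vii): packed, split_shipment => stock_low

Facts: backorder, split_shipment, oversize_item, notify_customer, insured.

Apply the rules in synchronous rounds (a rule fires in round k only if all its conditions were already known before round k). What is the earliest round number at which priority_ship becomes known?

3

Round 1: (iii) [backorder, oversize_item => shipped]; (vi) [insured, notify_customer => fragile_item]. New: shipped, fragile_item.
Round 2: (i) [fragile_item, shipped => restock_request]. New: restock_request.
Round 3: (iv) [restock_request, notify_customer => priority_ship]. New: priority_ship.
priority_ship first appears in round 3.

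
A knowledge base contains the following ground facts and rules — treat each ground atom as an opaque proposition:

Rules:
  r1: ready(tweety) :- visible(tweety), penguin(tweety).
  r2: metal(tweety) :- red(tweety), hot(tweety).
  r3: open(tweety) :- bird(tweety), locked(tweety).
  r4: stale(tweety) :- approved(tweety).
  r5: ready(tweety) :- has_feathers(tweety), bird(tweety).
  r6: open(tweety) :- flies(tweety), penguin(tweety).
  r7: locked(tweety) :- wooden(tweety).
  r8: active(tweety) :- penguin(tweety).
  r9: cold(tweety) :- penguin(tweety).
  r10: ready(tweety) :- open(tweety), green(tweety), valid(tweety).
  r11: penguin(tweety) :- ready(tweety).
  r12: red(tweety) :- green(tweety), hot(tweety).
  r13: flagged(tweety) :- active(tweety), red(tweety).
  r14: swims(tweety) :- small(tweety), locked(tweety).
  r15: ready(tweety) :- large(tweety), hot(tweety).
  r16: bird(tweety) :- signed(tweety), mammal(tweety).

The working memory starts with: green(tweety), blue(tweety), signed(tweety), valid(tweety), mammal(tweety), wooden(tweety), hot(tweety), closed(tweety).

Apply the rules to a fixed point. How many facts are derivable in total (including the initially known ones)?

Round 1 fires r7, r12, r16, giving locked(tweety), red(tweety), bird(tweety).
Round 2 fires r2, r3, giving metal(tweety), open(tweety).
Round 3 fires r10, giving ready(tweety).
Round 4 fires r11, giving penguin(tweety).
Round 5 fires r8, r9, giving active(tweety), cold(tweety).
Round 6 fires r13, giving flagged(tweety).
Closure: {active(tweety), bird(tweety), blue(tweety), closed(tweety), cold(tweety), flagged(tweety), green(tweety), hot(tweety), locked(tweety), mammal(tweety), metal(tweety), open(tweety), penguin(tweety), ready(tweety), red(tweety), signed(tweety), valid(tweety), wooden(tweety)} — 18 facts.

18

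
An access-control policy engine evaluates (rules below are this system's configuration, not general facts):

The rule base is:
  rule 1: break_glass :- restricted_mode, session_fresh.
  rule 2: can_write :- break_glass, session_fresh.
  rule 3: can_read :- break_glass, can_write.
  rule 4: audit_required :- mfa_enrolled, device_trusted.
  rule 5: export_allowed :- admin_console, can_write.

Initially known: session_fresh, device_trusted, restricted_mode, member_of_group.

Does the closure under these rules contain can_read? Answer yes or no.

Round 1: rule 1 [break_glass :- restricted_mode, session_fresh.]. New: break_glass.
Round 2: rule 2 [can_write :- break_glass, session_fresh.]. New: can_write.
Round 3: rule 3 [can_read :- break_glass, can_write.]. New: can_read.
can_read appears in round 3, so it is derivable.

yes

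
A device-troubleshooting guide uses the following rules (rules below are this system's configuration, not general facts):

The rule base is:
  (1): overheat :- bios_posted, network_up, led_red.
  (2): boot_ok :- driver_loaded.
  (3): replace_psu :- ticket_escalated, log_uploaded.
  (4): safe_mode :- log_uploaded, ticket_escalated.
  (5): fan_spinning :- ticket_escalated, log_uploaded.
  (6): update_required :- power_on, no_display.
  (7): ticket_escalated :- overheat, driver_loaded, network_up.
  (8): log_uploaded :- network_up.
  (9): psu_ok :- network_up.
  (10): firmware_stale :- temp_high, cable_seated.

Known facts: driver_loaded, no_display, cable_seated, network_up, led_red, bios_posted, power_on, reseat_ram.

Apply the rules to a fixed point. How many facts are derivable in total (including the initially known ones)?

17

Round 1 fires (1), (2), (6), (8), (9), giving overheat, boot_ok, update_required, log_uploaded, psu_ok.
Round 2 fires (7), giving ticket_escalated.
Round 3 fires (3), (4), (5), giving replace_psu, safe_mode, fan_spinning.
Closure: {bios_posted, boot_ok, cable_seated, driver_loaded, fan_spinning, led_red, log_uploaded, network_up, no_display, overheat, power_on, psu_ok, replace_psu, reseat_ram, safe_mode, ticket_escalated, update_required} — 17 facts.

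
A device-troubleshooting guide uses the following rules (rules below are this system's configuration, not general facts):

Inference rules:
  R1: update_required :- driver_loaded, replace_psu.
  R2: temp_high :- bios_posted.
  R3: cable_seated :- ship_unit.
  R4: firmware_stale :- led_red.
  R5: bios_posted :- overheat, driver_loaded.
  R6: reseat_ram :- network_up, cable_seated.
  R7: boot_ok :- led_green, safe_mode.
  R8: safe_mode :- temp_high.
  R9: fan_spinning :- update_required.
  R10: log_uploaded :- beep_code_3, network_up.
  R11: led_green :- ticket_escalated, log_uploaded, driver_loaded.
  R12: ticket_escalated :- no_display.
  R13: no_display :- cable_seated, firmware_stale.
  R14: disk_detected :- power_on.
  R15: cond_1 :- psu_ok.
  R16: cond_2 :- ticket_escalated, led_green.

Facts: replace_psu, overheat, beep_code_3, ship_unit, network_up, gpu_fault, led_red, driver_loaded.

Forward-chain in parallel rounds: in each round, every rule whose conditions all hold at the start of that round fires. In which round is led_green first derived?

4

[1] R1 [update_required :- driver_loaded, replace_psu.]; R3 [cable_seated :- ship_unit.]; R4 [firmware_stale :- led_red.]; R5 [bios_posted :- overheat, driver_loaded.]; R10 [log_uploaded :- beep_code_3, network_up.]. ⇒ new: update_required, cable_seated, firmware_stale, bios_posted, log_uploaded.
[2] R2 [temp_high :- bios_posted.]; R6 [reseat_ram :- network_up, cable_seated.]; R9 [fan_spinning :- update_required.]; R13 [no_display :- cable_seated, firmware_stale.]. ⇒ new: temp_high, reseat_ram, fan_spinning, no_display.
[3] R8 [safe_mode :- temp_high.]; R12 [ticket_escalated :- no_display.]. ⇒ new: safe_mode, ticket_escalated.
[4] R11 [led_green :- ticket_escalated, log_uploaded, driver_loaded.]. ⇒ new: led_green.
led_green first appears in round 4.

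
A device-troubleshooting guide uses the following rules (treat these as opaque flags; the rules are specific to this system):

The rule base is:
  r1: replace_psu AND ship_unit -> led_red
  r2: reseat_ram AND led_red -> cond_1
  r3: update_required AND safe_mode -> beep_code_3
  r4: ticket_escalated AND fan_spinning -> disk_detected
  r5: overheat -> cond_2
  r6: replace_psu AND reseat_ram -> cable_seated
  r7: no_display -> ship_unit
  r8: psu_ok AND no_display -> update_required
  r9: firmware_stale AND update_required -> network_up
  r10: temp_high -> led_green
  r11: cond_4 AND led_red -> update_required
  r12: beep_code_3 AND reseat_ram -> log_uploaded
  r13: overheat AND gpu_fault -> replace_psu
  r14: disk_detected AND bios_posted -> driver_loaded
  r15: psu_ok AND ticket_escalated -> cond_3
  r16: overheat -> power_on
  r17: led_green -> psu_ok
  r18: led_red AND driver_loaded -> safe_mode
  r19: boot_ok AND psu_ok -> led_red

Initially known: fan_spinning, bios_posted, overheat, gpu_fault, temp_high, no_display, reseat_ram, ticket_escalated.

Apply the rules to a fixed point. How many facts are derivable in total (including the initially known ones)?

[1] r4 [ticket_escalated AND fan_spinning -> disk_detected]; r5 [overheat -> cond_2]; r7 [no_display -> ship_unit]; r10 [temp_high -> led_green]; r13 [overheat AND gpu_fault -> replace_psu]; r16 [overheat -> power_on]. ⇒ new: disk_detected, cond_2, ship_unit, led_green, replace_psu, power_on.
[2] r1 [replace_psu AND ship_unit -> led_red]; r6 [replace_psu AND reseat_ram -> cable_seated]; r14 [disk_detected AND bios_posted -> driver_loaded]; r17 [led_green -> psu_ok]. ⇒ new: led_red, cable_seated, driver_loaded, psu_ok.
[3] r2 [reseat_ram AND led_red -> cond_1]; r8 [psu_ok AND no_display -> update_required]; r15 [psu_ok AND ticket_escalated -> cond_3]; r18 [led_red AND driver_loaded -> safe_mode]. ⇒ new: cond_1, update_required, cond_3, safe_mode.
[4] r3 [update_required AND safe_mode -> beep_code_3]. ⇒ new: beep_code_3.
[5] r12 [beep_code_3 AND reseat_ram -> log_uploaded]. ⇒ new: log_uploaded.
Closure: {beep_code_3, bios_posted, cable_seated, cond_1, cond_2, cond_3, disk_detected, driver_loaded, fan_spinning, gpu_fault, led_green, led_red, log_uploaded, no_display, overheat, power_on, psu_ok, replace_psu, reseat_ram, safe_mode, ship_unit, temp_high, ticket_escalated, update_required} — 24 facts.

24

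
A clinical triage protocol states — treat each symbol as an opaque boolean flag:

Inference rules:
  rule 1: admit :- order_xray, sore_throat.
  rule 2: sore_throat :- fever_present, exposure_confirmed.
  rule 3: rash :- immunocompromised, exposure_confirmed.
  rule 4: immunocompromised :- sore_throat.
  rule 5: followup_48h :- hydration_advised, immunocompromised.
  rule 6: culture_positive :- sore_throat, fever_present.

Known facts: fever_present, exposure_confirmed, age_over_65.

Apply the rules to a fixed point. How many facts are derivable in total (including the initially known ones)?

7

[1] rule 2 [sore_throat :- fever_present, exposure_confirmed.]. ⇒ new: sore_throat.
[2] rule 4 [immunocompromised :- sore_throat.]; rule 6 [culture_positive :- sore_throat, fever_present.]. ⇒ new: immunocompromised, culture_positive.
[3] rule 3 [rash :- immunocompromised, exposure_confirmed.]. ⇒ new: rash.
Closure: {age_over_65, culture_positive, exposure_confirmed, fever_present, immunocompromised, rash, sore_throat} — 7 facts.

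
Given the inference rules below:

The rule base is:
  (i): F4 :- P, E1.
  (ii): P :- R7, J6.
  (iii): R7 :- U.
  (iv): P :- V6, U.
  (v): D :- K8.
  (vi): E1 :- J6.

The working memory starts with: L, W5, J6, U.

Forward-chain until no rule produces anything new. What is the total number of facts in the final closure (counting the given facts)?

8

Round 1: (iii) [R7 :- U.]; (vi) [E1 :- J6.]. New: R7, E1.
Round 2: (ii) [P :- R7, J6.]. New: P.
Round 3: (i) [F4 :- P, E1.]. New: F4.
Closure: {E1, F4, J6, L, P, R7, U, W5} — 8 facts.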